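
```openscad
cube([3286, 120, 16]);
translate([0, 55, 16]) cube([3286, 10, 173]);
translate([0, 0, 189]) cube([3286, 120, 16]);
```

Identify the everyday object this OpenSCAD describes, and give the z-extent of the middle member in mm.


An I-beam. The web height is 173 mm.

Two wide flanges with a thin centred web — an I-beam. Overall 205 mm minus two 16 mm flanges gives a web of 205 − 2·16 = 173 mm.


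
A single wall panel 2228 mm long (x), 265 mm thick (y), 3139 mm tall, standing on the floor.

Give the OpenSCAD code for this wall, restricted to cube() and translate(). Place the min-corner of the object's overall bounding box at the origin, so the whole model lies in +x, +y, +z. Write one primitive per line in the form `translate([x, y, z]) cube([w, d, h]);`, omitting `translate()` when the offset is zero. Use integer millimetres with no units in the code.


cube([2228, 265, 3139]);


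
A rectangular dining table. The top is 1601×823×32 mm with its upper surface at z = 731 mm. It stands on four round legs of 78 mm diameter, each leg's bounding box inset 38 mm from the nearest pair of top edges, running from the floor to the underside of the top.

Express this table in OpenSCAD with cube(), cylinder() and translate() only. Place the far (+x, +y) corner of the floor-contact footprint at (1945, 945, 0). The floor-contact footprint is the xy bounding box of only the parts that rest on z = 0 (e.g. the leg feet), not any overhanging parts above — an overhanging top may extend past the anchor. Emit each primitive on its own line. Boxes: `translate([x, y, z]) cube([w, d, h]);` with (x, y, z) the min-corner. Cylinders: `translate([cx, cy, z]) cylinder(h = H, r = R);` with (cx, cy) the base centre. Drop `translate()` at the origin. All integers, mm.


translate([382, 160, 699]) cube([1601, 823, 32]);
translate([459, 237, 0]) cylinder(h = 699, r = 39);
translate([1906, 237, 0]) cylinder(h = 699, r = 39);
translate([459, 906, 0]) cylinder(h = 699, r = 39);
translate([1906, 906, 0]) cylinder(h = 699, r = 39);


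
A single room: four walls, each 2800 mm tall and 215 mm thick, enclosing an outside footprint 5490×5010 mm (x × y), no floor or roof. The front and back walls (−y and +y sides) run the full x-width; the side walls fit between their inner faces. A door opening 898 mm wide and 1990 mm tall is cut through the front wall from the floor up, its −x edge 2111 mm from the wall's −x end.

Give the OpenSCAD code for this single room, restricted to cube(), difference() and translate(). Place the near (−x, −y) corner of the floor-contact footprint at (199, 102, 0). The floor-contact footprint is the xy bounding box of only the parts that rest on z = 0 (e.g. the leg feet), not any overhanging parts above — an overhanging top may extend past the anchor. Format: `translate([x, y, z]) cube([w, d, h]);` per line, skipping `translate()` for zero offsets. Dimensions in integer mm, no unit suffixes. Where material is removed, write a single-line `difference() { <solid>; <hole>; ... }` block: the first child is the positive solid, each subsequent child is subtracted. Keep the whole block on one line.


difference() { translate([199, 102, 0]) cube([5490, 215, 2800]); translate([2310, 102, 0]) cube([898, 215, 1990]); }
translate([199, 4897, 0]) cube([5490, 215, 2800]);
translate([199, 317, 0]) cube([215, 4580, 2800]);
translate([5474, 317, 0]) cube([215, 4580, 2800]);


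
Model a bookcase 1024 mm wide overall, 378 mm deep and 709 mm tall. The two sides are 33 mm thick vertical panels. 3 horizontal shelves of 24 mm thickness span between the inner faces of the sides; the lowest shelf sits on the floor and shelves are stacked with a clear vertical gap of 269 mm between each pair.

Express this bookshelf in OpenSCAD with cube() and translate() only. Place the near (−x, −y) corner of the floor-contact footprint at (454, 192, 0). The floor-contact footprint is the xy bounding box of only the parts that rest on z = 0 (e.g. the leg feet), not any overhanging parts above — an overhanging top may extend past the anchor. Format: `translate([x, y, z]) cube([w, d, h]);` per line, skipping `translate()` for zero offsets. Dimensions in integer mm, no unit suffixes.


translate([454, 192, 0]) cube([33, 378, 709]);
translate([1445, 192, 0]) cube([33, 378, 709]);
translate([487, 192, 0]) cube([958, 378, 24]);
translate([487, 192, 293]) cube([958, 378, 24]);
translate([487, 192, 586]) cube([958, 378, 24]);


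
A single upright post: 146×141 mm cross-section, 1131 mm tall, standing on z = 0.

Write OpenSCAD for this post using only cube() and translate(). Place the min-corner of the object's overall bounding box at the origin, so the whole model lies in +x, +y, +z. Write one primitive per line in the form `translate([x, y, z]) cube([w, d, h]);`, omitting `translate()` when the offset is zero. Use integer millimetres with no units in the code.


cube([146, 141, 1131]);


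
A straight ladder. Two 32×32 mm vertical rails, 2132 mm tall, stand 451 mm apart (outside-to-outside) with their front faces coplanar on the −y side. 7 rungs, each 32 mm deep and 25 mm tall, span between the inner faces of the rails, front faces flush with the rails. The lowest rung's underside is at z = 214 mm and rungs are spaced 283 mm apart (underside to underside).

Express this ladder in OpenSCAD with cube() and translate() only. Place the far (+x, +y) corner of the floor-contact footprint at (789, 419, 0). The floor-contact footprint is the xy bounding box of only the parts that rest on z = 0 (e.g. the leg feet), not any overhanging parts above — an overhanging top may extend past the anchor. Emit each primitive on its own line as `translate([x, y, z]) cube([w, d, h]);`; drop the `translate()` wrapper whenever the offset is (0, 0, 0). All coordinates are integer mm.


translate([338, 387, 0]) cube([32, 32, 2132]);
translate([757, 387, 0]) cube([32, 32, 2132]);
translate([370, 387, 214]) cube([387, 32, 25]);
translate([370, 387, 497]) cube([387, 32, 25]);
translate([370, 387, 780]) cube([387, 32, 25]);
translate([370, 387, 1063]) cube([387, 32, 25]);
translate([370, 387, 1346]) cube([387, 32, 25]);
translate([370, 387, 1629]) cube([387, 32, 25]);
translate([370, 387, 1912]) cube([387, 32, 25]);


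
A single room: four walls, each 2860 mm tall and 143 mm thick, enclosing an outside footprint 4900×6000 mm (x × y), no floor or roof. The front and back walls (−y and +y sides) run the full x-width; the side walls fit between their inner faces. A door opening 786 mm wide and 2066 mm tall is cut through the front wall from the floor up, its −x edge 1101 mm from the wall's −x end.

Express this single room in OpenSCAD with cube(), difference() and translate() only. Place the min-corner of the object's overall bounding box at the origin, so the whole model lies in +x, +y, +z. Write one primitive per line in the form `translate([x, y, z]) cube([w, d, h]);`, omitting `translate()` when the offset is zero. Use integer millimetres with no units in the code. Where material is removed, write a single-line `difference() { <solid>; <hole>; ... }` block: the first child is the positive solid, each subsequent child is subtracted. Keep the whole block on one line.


difference() { cube([4900, 143, 2860]); translate([1101, 0, 0]) cube([786, 143, 2066]); }
translate([0, 5857, 0]) cube([4900, 143, 2860]);
translate([0, 143, 0]) cube([143, 5714, 2860]);
translate([4757, 143, 0]) cube([143, 5714, 2860]);


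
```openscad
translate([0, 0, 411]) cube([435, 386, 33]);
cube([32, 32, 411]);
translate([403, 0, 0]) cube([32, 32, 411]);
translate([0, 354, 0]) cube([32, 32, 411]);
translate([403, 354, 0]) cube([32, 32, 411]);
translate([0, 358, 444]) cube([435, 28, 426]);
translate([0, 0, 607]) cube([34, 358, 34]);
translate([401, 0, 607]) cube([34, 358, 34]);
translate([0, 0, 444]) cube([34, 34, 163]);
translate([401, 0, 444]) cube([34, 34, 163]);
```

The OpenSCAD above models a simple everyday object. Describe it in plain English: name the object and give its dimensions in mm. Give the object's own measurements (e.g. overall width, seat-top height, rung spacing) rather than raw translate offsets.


A chair. The seat is a 435×386×33 mm slab with its top at z = 444 mm, on four 32×32 mm corner legs (flush with the seat edges, standing on z = 0). A flat backrest 28 mm thick, 426 mm tall, spans the full seat width and rises from the seat top along its +y edge, rear face flush with the rear of the seat. Two armrests of 34×34 mm section run along each side from the seat's front edge to the front of the backrest, top faces 197 mm above the seat top and outer faces flush with the seat's x-edges; a 34×34 mm post under the front of each armrest stands on the seat at the front corner.


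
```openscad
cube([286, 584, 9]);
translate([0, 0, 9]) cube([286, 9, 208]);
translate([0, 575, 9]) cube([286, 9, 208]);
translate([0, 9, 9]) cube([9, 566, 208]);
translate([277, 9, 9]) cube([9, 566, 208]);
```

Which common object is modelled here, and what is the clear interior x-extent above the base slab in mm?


An open box. The internal width is 268 mm.

A 286×584 base slab with four walls standing on it — an open box. The base is 286 mm wide and the walls are 9 mm thick, so the internal width is 286 − 2 × 9 = 268 mm.


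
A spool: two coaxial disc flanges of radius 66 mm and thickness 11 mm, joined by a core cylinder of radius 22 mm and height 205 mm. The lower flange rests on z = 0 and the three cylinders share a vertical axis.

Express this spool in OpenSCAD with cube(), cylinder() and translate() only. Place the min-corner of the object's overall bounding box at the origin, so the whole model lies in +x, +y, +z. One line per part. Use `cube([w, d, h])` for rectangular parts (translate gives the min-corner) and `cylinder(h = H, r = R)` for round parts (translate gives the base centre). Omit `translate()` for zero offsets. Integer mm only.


translate([66, 66, 0]) cylinder(h = 11, r = 66);
translate([66, 66, 11]) cylinder(h = 205, r = 22);
translate([66, 66, 216]) cylinder(h = 11, r = 66);


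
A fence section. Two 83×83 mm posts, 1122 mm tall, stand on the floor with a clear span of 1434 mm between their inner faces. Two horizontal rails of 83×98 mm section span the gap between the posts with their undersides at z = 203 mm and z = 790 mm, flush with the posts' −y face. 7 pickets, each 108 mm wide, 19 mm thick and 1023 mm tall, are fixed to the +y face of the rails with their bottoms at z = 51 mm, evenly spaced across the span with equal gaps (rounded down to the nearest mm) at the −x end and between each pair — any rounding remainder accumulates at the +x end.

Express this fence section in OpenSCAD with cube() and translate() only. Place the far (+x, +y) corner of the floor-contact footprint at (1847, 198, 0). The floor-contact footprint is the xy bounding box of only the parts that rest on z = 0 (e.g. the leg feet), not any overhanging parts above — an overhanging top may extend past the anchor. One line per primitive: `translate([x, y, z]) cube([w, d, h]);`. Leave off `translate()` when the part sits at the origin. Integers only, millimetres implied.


translate([247, 115, 0]) cube([83, 83, 1122]);
translate([1764, 115, 0]) cube([83, 83, 1122]);
translate([330, 115, 203]) cube([1434, 83, 98]);
translate([330, 115, 790]) cube([1434, 83, 98]);
translate([414, 198, 51]) cube([108, 19, 1023]);
translate([606, 198, 51]) cube([108, 19, 1023]);
translate([798, 198, 51]) cube([108, 19, 1023]);
translate([990, 198, 51]) cube([108, 19, 1023]);
translate([1182, 198, 51]) cube([108, 19, 1023]);
translate([1374, 198, 51]) cube([108, 19, 1023]);
translate([1566, 198, 51]) cube([108, 19, 1023]);


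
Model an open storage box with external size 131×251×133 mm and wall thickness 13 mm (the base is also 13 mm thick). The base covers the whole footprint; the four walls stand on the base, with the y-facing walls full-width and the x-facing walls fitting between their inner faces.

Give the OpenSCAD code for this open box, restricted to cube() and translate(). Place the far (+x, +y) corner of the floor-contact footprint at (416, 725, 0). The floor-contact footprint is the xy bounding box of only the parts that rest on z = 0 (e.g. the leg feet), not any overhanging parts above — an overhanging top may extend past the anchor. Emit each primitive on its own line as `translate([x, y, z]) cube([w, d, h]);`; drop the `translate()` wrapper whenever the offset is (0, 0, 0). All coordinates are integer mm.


translate([285, 474, 0]) cube([131, 251, 13]);
translate([285, 474, 13]) cube([131, 13, 120]);
translate([285, 712, 13]) cube([131, 13, 120]);
translate([285, 487, 13]) cube([13, 225, 120]);
translate([403, 487, 13]) cube([13, 225, 120]);


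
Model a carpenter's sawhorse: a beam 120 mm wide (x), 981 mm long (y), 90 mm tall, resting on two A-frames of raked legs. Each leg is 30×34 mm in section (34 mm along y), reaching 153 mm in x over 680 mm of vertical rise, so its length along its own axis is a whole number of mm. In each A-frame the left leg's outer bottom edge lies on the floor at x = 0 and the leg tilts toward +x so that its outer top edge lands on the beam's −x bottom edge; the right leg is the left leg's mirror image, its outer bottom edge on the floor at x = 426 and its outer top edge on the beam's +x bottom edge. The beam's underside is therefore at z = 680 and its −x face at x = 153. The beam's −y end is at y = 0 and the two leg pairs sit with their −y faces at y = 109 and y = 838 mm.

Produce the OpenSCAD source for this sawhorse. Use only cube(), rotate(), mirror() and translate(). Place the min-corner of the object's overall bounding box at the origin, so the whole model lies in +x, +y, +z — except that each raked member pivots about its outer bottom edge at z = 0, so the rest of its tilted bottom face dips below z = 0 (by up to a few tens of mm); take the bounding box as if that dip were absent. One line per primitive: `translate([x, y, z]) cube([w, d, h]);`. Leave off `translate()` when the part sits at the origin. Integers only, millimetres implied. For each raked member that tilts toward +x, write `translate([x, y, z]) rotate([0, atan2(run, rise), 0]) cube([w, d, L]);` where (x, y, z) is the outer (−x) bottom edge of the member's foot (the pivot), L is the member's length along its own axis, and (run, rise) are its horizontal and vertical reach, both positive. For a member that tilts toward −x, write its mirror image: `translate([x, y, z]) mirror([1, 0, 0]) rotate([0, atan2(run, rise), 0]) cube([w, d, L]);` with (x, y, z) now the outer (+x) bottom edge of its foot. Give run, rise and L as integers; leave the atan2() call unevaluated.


// leg length = √(153² + 680²) = 697
// right-leg outer foot x = 2·153 + 120 = 426
// beam min-corner = (153, 0, 680)
translate([153, 0, 680]) cube([120, 981, 90]);
translate([0, 109, 0]) rotate([0, atan2(153, 680), 0]) cube([30, 34, 697]);
translate([426, 109, 0]) mirror([1, 0, 0]) rotate([0, atan2(153, 680), 0]) cube([30, 34, 697]);
translate([0, 838, 0]) rotate([0, atan2(153, 680), 0]) cube([30, 34, 697]);
translate([426, 838, 0]) mirror([1, 0, 0]) rotate([0, atan2(153, 680), 0]) cube([30, 34, 697]);


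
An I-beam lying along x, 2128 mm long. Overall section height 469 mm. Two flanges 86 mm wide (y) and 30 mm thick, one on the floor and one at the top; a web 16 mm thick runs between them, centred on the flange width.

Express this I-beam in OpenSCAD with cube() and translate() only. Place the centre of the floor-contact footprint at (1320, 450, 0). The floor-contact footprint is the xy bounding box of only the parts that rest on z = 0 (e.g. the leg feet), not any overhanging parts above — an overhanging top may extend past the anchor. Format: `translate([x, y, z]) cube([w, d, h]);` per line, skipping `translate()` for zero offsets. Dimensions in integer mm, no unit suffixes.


translate([256, 407, 0]) cube([2128, 86, 30]);
translate([256, 442, 30]) cube([2128, 16, 409]);
translate([256, 407, 439]) cube([2128, 86, 30]);


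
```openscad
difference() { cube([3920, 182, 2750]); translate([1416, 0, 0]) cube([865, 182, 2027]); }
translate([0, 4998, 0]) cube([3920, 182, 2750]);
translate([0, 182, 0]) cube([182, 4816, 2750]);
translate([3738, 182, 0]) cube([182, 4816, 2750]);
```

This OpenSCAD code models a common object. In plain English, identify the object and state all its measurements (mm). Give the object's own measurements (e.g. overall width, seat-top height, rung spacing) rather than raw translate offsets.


A single room: four walls, each 2750 mm tall and 182 mm thick, enclosing an outside footprint 3920×5180 mm (x × y), no floor or roof. The front and back walls (−y and +y sides) run the full x-width; the side walls fit between their inner faces. A door opening 865 mm wide and 2027 mm tall is cut through the front wall from the floor up, its −x edge 1416 mm from the wall's −x end.


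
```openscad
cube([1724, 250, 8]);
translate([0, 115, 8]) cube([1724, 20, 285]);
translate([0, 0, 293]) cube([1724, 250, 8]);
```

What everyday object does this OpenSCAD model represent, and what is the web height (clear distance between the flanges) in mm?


An I-beam. The web height is 285 mm.

Two wide flanges with a thin centred web — an I-beam. Overall 301 mm minus two 8 mm flanges gives a web of 301 − 2·8 = 285 mm.


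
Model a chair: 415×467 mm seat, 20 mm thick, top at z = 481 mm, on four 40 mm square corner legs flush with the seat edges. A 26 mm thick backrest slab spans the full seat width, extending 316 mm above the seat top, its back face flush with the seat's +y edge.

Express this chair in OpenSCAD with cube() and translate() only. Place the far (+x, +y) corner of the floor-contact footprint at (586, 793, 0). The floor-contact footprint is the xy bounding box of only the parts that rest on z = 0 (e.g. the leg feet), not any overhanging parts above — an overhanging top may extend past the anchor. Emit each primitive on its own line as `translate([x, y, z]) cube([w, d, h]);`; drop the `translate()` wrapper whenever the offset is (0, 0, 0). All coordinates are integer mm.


// leg_h = 481 - 20 = 461
translate([171, 326, 461]) cube([415, 467, 20]);
translate([171, 326, 0]) cube([40, 40, 461]);
translate([546, 326, 0]) cube([40, 40, 461]);
translate([171, 753, 0]) cube([40, 40, 461]);
translate([546, 753, 0]) cube([40, 40, 461]);
translate([171, 767, 481]) cube([415, 26, 316]);


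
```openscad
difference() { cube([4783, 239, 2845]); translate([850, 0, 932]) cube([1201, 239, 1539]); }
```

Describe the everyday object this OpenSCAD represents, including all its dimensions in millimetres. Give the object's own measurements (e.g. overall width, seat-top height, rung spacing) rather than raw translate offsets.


A wall 4783 mm long (x), 239 mm thick (y), 2845 mm tall, with a rectangular window opening cut through it. The opening is 1201 mm wide and 1539 mm tall; its sill is at z = 932 mm and its near (−x) edge is 850 mm from the wall's −x end. The opening passes through the full wall thickness.


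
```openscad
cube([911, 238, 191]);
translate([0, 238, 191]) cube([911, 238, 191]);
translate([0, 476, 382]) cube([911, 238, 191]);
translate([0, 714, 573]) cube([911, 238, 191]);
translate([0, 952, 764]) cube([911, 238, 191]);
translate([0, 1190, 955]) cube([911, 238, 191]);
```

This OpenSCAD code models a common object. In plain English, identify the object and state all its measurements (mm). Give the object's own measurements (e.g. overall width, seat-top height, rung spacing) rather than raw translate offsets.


A straight staircase of 6 solid steps. Each step is 911 mm wide (x), 238 mm deep (y, the going) and 191 mm tall (the rise). The first step rests on the floor; each subsequent step sits one going further in +y and one rise higher in +z, directly behind and above the previous step with no overlap.


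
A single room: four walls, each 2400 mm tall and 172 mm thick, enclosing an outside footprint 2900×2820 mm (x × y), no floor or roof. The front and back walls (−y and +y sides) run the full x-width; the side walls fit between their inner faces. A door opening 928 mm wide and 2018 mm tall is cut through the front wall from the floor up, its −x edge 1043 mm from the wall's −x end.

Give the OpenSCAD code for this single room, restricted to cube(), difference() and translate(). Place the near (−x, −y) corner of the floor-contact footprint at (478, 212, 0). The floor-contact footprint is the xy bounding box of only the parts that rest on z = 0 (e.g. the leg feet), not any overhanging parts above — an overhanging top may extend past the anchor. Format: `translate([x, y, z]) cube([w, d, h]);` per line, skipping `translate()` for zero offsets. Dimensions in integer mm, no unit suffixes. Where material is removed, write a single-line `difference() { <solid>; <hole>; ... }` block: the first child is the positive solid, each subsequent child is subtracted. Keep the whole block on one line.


difference() { translate([478, 212, 0]) cube([2900, 172, 2400]); translate([1521, 212, 0]) cube([928, 172, 2018]); }
translate([478, 2860, 0]) cube([2900, 172, 2400]);
translate([478, 384, 0]) cube([172, 2476, 2400]);
translate([3206, 384, 0]) cube([172, 2476, 2400]);


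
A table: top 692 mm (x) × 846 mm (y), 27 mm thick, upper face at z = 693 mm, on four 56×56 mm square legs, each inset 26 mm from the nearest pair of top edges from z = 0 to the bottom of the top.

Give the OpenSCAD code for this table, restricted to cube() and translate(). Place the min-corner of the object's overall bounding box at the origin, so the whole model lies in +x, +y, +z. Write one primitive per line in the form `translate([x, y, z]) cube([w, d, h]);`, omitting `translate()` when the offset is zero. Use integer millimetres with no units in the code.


translate([0, 0, 666]) cube([692, 846, 27]);
translate([26, 26, 0]) cube([56, 56, 666]);
translate([610, 26, 0]) cube([56, 56, 666]);
translate([26, 764, 0]) cube([56, 56, 666]);
translate([610, 764, 0]) cube([56, 56, 666]);


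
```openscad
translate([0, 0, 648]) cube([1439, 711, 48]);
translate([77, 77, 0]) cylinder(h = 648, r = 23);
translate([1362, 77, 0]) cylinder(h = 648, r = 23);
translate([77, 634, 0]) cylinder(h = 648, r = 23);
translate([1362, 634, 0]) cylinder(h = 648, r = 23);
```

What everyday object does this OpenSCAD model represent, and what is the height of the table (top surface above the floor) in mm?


A table. The table height is 696 mm.

A 1439×711×48 slab sits at z = 648 on four Ø46 mm round legs — a table. The top surface is at 648 + 48 = 696 mm.


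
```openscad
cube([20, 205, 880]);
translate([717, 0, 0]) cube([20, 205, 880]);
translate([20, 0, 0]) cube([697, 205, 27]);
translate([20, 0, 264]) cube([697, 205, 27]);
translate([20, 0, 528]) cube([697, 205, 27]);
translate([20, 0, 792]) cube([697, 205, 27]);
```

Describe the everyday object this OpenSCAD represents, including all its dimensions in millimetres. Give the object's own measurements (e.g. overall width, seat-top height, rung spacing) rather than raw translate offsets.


An open bookshelf. Two side panels, each 20 mm thick, 205 mm deep and 880 mm tall, stand 737 mm apart (outside-to-outside). Between them sit 4 shelves, each 27 mm thick and 205 mm deep, spanning the full gap between the sides. The bottom shelf rests on the floor (its underside at z = 0) and the clear gap between one shelf's top and the next shelf's underside is 237 mm.


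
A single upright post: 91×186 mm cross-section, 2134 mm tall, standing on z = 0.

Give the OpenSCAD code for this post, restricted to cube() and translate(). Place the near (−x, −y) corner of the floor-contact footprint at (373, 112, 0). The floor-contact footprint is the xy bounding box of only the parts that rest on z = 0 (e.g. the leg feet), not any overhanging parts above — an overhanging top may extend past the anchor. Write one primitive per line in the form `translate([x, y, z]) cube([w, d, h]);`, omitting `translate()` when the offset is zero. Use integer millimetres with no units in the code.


translate([373, 112, 0]) cube([91, 186, 2134]);


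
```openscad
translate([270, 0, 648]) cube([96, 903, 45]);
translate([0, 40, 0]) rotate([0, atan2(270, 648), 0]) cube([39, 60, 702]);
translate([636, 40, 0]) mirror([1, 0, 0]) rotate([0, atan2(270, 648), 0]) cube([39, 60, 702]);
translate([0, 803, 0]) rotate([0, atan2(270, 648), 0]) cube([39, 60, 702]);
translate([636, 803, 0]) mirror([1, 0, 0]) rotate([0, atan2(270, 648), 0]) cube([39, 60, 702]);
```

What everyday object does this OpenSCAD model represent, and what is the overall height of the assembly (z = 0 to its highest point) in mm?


A sawhorse. The overall height is 693 mm.

A beam across two mirrored pairs of raked legs — a sawhorse. The beam's underside is at z = 648 (matching the legs' vertical rise in atan2(270, 648)) and the beam is 45 mm tall, so its top is at 648 + 45 = 693 mm. The raked legs top out at the beam's underside, so that is the highest point.


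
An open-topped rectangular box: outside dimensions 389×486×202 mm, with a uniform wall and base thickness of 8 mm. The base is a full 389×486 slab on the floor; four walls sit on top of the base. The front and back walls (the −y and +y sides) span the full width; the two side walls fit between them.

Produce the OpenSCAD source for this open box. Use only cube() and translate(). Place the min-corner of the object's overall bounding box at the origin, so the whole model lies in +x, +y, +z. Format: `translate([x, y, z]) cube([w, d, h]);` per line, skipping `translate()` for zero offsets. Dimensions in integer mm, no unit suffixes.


cube([389, 486, 8]);
translate([0, 0, 8]) cube([389, 8, 194]);
translate([0, 478, 8]) cube([389, 8, 194]);
translate([0, 8, 8]) cube([8, 470, 194]);
translate([381, 8, 8]) cube([8, 470, 194]);


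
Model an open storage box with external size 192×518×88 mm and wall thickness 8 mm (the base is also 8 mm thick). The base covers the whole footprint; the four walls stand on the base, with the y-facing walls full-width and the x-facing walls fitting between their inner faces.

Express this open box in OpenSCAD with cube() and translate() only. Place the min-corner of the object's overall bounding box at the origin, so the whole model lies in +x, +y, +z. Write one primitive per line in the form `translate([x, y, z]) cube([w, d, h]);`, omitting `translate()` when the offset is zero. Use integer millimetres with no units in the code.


cube([192, 518, 8]);
translate([0, 0, 8]) cube([192, 8, 80]);
translate([0, 510, 8]) cube([192, 8, 80]);
translate([0, 8, 8]) cube([8, 502, 80]);
translate([184, 8, 8]) cube([8, 502, 80]);


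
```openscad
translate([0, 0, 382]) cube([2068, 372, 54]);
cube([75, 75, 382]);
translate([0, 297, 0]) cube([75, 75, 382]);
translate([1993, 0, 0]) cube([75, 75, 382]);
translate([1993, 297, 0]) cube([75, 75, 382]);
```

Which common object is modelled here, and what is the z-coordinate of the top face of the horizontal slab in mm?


A bench. The seat-top height is 436 mm.

A long slab on four corner posts — a bench. The slab sits at z = 382 with thickness 54, so the top is 382 + 54 = 436 mm.


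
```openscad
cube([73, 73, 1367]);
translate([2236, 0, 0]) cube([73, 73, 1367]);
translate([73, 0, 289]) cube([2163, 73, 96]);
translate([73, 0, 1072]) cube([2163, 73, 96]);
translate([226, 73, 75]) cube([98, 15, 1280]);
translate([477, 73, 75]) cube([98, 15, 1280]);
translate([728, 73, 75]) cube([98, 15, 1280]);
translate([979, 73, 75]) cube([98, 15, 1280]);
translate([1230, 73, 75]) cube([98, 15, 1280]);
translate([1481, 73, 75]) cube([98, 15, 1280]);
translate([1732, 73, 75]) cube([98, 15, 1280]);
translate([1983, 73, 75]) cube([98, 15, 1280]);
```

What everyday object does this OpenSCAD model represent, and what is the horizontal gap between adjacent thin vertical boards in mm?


A fence section. The picket gap is 153 mm.

Two posts, two rails, 8 pickets — a fence section. Span 2163 mm holds 8 pickets of 98 mm with 9 equal gaps: ⌊(2163 − 8·98) / 9⌋ = 153 mm.


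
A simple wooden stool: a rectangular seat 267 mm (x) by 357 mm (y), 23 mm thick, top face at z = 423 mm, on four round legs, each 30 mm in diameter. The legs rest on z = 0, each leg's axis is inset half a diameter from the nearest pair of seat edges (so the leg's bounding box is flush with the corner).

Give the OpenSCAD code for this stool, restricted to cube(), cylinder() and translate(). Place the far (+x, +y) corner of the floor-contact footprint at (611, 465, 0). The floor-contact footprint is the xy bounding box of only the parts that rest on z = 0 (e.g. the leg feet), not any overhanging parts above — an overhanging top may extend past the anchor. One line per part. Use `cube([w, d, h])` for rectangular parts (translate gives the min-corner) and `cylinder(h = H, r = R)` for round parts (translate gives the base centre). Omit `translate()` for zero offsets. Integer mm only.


translate([344, 108, 400]) cube([267, 357, 23]);
translate([359, 123, 0]) cylinder(h = 400, r = 15);
translate([596, 123, 0]) cylinder(h = 400, r = 15);
translate([359, 450, 0]) cylinder(h = 400, r = 15);
translate([596, 450, 0]) cylinder(h = 400, r = 15);


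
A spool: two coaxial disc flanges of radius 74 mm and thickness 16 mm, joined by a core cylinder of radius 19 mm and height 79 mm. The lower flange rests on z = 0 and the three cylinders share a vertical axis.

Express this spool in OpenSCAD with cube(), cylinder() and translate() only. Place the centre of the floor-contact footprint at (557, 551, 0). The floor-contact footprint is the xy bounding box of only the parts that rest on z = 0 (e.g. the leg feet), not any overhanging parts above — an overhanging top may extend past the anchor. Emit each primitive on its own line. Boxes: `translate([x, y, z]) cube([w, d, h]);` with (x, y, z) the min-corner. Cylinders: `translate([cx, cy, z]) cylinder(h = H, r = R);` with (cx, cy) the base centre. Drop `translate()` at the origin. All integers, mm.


translate([557, 551, 0]) cylinder(h = 16, r = 74);
translate([557, 551, 16]) cylinder(h = 79, r = 19);
translate([557, 551, 95]) cylinder(h = 16, r = 74);


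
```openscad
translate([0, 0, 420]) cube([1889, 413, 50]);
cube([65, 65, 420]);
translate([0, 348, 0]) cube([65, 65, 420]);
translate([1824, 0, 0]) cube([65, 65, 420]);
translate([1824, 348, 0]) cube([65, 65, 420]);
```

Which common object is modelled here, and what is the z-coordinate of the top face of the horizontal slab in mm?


A bench. The seat-top height is 470 mm.

A long slab on four corner posts — a bench. The slab sits at z = 420 with thickness 50, so the top is 420 + 50 = 470 mm.


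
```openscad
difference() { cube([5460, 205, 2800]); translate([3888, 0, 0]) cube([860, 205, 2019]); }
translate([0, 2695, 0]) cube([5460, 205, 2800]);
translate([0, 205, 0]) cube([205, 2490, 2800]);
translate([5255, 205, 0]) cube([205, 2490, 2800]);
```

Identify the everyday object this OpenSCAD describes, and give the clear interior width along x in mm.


A single room. The interior width is 5050 mm.

Four walls enclosing a rectangle with a door in the front wall — a room. Outside width 5460 minus two 205 mm walls gives 5050 mm.


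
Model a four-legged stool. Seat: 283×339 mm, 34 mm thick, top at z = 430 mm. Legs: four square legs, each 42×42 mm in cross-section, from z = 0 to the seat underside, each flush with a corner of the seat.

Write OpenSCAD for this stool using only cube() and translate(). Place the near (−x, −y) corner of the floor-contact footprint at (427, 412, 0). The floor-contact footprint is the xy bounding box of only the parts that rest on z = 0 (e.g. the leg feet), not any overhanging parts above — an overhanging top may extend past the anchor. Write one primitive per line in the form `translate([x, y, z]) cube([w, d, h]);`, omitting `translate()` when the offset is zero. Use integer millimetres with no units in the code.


translate([427, 412, 396]) cube([283, 339, 34]);
translate([427, 412, 0]) cube([42, 42, 396]);
translate([668, 412, 0]) cube([42, 42, 396]);
translate([427, 709, 0]) cube([42, 42, 396]);
translate([668, 709, 0]) cube([42, 42, 396]);


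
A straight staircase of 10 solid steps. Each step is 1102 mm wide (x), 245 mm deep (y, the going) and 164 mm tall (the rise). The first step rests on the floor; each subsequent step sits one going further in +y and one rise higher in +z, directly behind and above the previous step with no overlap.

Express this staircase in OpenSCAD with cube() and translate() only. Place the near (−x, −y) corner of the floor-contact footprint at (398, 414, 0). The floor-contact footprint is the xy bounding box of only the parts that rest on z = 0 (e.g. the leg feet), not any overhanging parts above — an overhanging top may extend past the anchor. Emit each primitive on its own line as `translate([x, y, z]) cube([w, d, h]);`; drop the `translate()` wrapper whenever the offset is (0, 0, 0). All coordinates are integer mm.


translate([398, 414, 0]) cube([1102, 245, 164]);
translate([398, 659, 164]) cube([1102, 245, 164]);
translate([398, 904, 328]) cube([1102, 245, 164]);
translate([398, 1149, 492]) cube([1102, 245, 164]);
translate([398, 1394, 656]) cube([1102, 245, 164]);
translate([398, 1639, 820]) cube([1102, 245, 164]);
translate([398, 1884, 984]) cube([1102, 245, 164]);
translate([398, 2129, 1148]) cube([1102, 245, 164]);
translate([398, 2374, 1312]) cube([1102, 245, 164]);
translate([398, 2619, 1476]) cube([1102, 245, 164]);


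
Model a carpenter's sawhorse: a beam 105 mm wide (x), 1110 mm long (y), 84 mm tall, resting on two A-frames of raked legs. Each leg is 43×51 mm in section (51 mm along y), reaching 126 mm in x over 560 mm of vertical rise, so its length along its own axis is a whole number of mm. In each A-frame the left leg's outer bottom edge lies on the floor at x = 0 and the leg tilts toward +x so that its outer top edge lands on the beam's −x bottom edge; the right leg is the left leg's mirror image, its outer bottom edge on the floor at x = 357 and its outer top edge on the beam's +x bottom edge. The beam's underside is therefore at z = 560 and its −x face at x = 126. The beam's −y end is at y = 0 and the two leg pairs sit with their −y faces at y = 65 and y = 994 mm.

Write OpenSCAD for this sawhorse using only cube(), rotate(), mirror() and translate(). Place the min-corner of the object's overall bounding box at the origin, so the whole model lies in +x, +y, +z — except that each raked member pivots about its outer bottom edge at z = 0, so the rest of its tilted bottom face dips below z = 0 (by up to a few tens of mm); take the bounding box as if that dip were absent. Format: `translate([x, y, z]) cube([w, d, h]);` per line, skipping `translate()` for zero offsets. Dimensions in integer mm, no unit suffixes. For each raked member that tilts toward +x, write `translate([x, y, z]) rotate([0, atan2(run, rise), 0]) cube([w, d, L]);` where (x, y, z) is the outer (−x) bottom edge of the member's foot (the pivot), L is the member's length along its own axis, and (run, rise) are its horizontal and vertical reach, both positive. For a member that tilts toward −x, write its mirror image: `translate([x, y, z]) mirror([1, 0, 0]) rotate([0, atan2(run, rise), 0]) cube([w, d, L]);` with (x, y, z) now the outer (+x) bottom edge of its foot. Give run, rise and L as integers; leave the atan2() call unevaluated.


translate([126, 0, 560]) cube([105, 1110, 84]);
translate([0, 65, 0]) rotate([0, atan2(126, 560), 0]) cube([43, 51, 574]);
translate([357, 65, 0]) mirror([1, 0, 0]) rotate([0, atan2(126, 560), 0]) cube([43, 51, 574]);
translate([0, 994, 0]) rotate([0, atan2(126, 560), 0]) cube([43, 51, 574]);
translate([357, 994, 0]) mirror([1, 0, 0]) rotate([0, atan2(126, 560), 0]) cube([43, 51, 574]);


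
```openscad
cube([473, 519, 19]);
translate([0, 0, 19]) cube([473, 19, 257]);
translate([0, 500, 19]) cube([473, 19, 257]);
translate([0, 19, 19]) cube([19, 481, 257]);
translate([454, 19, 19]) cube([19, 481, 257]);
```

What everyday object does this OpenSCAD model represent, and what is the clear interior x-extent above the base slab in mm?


An open box. The internal width is 435 mm.

A 473×519 base slab with four walls standing on it — an open box. The base is 473 mm wide and the walls are 19 mm thick, so the internal width is 473 − 2 × 19 = 435 mm.


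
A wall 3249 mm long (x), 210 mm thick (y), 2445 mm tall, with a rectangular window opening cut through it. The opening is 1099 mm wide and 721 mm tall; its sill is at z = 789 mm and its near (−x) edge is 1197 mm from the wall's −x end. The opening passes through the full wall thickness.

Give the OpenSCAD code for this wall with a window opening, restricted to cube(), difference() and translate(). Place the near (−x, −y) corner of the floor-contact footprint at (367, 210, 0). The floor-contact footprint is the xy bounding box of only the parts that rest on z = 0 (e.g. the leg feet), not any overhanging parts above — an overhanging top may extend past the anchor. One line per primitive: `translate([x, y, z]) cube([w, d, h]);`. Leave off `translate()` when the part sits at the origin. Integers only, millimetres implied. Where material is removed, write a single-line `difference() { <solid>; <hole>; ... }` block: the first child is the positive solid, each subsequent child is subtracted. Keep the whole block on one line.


difference() { translate([367, 210, 0]) cube([3249, 210, 2445]); translate([1564, 210, 789]) cube([1099, 210, 721]); }


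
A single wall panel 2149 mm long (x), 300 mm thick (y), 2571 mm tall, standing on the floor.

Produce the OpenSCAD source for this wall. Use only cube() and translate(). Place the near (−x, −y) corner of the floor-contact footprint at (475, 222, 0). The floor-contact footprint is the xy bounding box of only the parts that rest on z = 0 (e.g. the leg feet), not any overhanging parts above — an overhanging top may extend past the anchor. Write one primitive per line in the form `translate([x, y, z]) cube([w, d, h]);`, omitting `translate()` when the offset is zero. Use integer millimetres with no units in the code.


translate([475, 222, 0]) cube([2149, 300, 2571]);


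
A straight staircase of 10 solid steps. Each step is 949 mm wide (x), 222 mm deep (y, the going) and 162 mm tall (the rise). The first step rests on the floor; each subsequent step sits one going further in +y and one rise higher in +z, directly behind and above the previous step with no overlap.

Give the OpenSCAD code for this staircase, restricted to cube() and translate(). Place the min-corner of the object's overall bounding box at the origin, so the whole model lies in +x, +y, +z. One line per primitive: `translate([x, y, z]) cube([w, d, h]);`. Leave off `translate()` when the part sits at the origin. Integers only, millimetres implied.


cube([949, 222, 162]);
translate([0, 222, 162]) cube([949, 222, 162]);
translate([0, 444, 324]) cube([949, 222, 162]);
translate([0, 666, 486]) cube([949, 222, 162]);
translate([0, 888, 648]) cube([949, 222, 162]);
translate([0, 1110, 810]) cube([949, 222, 162]);
translate([0, 1332, 972]) cube([949, 222, 162]);
translate([0, 1554, 1134]) cube([949, 222, 162]);
translate([0, 1776, 1296]) cube([949, 222, 162]);
translate([0, 1998, 1458]) cube([949, 222, 162]);


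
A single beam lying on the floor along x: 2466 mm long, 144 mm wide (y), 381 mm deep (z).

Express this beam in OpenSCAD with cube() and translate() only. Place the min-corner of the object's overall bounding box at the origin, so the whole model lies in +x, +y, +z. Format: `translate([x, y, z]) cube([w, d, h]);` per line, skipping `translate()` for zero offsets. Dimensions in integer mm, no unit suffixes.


cube([2466, 144, 381]);


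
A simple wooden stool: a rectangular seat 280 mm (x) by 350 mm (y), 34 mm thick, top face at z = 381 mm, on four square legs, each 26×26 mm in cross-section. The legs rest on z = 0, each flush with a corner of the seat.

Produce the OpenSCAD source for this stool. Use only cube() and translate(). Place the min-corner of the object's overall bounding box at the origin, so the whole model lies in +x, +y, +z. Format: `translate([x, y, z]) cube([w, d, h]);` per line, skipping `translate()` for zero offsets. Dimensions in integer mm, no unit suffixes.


translate([0, 0, 347]) cube([280, 350, 34]);
cube([26, 26, 347]);
translate([254, 0, 0]) cube([26, 26, 347]);
translate([0, 324, 0]) cube([26, 26, 347]);
translate([254, 324, 0]) cube([26, 26, 347]);
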